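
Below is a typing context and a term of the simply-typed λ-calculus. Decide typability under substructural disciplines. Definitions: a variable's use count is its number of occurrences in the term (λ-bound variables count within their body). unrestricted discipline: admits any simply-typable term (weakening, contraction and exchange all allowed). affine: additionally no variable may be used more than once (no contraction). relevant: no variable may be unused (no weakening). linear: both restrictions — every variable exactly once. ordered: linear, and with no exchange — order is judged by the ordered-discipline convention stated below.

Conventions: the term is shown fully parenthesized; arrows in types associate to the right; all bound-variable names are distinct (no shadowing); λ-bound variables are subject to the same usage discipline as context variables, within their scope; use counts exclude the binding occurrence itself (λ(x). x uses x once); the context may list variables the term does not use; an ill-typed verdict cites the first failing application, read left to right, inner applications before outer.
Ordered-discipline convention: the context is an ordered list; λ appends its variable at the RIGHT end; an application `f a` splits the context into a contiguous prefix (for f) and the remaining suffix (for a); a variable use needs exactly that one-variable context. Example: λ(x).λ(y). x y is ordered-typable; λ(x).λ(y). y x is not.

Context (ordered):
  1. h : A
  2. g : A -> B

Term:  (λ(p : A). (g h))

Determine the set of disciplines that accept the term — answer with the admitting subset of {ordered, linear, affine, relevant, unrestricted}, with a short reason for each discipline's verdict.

accepted by: affine, unrestricted
counts: h ×1; g ×1; p (bound) ×0
use order (left to right): g, h
typing: ✓ — A -> B
ordered: ✗, needs weakening: p unused
linear: ✗, needs weakening: p unused
affine: ✓, no duplicate uses among h, g, p
relevant: ✗, needs weakening: p unused
unrestricted: ✓, typability at A -> B is all that's needed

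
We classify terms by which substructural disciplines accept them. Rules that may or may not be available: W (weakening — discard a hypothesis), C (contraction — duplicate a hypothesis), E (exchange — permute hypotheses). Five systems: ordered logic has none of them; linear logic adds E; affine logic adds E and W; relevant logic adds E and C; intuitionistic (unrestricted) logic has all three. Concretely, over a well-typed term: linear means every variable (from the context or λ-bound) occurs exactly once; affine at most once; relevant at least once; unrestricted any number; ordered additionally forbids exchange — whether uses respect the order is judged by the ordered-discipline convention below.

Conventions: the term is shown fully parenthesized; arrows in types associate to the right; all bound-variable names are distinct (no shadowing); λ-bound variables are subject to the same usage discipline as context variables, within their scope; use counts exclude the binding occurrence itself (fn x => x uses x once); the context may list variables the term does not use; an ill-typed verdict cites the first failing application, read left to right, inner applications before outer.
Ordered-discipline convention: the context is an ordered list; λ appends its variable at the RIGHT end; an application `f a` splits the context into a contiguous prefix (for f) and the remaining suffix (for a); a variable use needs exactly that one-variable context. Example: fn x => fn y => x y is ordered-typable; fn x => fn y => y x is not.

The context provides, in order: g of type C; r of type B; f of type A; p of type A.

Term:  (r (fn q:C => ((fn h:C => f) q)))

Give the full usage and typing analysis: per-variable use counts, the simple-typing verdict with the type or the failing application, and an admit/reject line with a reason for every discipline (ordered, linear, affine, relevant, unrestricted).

use counts: g=0, r=1, f=1, p=0, q (bound)=1, h (bound)=0
order of uses: r, f, q
typing: ill-typed: non-function type B applied to an argument
ordered: ✗, fails simple typing
linear: ✗, a type mismatch blocks all five
affine: ✗, the type mismatch rejects it
relevant: ✗, not simply typable
unrestricted: ✗, fails simple typing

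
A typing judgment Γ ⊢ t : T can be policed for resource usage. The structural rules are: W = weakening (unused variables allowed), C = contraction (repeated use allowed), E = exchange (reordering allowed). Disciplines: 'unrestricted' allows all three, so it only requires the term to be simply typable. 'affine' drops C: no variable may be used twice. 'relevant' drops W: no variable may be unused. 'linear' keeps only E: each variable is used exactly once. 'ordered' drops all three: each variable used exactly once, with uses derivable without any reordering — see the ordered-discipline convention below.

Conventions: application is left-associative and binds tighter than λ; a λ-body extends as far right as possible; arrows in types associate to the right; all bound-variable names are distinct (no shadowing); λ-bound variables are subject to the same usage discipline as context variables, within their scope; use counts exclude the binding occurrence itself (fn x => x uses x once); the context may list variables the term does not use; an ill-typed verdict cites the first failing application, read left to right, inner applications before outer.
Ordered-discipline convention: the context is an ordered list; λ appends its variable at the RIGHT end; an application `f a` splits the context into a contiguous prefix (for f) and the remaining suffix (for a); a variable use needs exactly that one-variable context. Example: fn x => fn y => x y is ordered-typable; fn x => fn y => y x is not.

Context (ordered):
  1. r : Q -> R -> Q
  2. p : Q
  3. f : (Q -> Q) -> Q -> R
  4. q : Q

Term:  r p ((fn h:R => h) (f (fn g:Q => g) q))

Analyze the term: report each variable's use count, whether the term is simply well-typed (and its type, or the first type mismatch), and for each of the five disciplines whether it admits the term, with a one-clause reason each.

counts: r=1, p=1, f=1, q=1, h (λ-bound)=1, g (λ-bound)=1
uses in reading order: r, p, h, f, g, q
typing: well-typed at Q
ordered: ✓, r, p, f, q, h, g: once each, no exchange needed
linear: ✓, single use per variable (r, p, f, q, h, g)
affine: ✓, at most one use each (r, p, f, q, h, g)
relevant: ✓, none of r, p, f, q, h, g goes unused
unrestricted: ✓, type-checks (Q) and nothing is barred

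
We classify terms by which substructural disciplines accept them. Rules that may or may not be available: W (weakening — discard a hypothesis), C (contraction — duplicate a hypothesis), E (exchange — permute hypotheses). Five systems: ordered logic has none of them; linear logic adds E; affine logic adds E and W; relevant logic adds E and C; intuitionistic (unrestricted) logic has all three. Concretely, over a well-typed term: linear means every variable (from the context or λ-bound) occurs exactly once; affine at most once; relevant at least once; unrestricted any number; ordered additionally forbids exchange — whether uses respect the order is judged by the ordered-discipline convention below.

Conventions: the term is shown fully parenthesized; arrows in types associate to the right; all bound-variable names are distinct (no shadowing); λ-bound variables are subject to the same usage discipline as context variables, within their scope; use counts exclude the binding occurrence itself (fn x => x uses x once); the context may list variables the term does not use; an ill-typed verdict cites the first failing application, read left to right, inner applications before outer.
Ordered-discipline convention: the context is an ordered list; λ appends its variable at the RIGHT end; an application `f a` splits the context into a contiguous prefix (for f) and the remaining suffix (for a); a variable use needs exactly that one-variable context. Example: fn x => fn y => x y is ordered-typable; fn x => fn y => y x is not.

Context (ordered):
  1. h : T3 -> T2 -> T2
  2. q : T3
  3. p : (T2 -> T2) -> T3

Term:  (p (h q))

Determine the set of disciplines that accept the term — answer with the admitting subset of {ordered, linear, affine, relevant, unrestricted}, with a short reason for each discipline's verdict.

admitting disciplines: linear, affine, relevant, unrestricted
use counts: h: 1×, q: 1×, p: 1×
left-to-right use order: p, h, q
typing: well-typed — term : T3
ordered ✗ (no ordered split (uses run p, h, q))
linear ✓ (exactly-once usage across h, q, p)
affine ✓ (none of h, q, p used more than once)
relevant ✓ (at least one use each (h, q, p))
unrestricted ✓ (typability at T3 is all that's needed)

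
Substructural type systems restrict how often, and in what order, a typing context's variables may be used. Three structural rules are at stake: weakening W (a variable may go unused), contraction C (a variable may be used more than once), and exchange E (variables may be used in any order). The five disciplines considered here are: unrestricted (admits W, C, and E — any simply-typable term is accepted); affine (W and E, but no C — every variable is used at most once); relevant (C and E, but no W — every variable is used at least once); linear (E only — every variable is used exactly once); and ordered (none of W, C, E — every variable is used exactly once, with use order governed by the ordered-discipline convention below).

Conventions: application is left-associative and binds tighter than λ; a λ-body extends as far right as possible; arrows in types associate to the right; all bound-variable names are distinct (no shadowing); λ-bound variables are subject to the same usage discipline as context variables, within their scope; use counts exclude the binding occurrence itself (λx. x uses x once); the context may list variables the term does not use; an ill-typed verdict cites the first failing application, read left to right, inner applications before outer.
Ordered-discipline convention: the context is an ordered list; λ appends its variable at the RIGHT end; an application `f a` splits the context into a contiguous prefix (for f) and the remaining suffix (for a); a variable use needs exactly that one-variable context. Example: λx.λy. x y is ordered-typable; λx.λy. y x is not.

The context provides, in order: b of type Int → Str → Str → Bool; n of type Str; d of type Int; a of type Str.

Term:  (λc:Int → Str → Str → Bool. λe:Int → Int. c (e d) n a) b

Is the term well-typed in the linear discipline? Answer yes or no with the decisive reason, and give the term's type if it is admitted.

yes — exactly-once usage across b, n, d, a, c, e; term : (Int → Int) → Bool
variable uses: b: 1×; n: 1×; d: 1×; a: 1×; c (bound): 1×; e (bound): 1×
use order (left to right): c, e, d, n, a, b
typing: ✓ — (Int → Int) → Bool
across the five disciplines: ordered ✗ | linear ✓ | affine ✓ | relevant ✓ | unrestricted ✓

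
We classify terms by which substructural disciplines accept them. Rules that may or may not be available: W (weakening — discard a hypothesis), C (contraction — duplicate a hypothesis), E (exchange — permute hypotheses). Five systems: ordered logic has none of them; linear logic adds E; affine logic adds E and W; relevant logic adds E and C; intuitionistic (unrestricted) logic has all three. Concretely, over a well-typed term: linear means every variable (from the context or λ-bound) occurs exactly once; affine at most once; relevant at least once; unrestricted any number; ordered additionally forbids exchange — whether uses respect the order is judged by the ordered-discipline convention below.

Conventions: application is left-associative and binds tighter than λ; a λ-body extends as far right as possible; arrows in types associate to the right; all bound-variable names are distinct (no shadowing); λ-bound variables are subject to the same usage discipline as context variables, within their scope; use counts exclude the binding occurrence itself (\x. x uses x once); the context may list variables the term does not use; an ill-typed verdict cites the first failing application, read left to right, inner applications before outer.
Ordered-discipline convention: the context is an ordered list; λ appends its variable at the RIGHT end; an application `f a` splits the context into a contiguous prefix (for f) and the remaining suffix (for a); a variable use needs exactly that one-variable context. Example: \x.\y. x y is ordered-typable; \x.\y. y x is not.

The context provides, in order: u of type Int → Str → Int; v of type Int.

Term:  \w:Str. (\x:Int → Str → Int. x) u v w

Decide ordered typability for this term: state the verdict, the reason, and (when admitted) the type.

yes — one use each (u, v, w, x); ordered split holds; term : Str → Int
usage: u ×1, v ×1, w (λ-bound) ×1, x (λ-bound) ×1
left-to-right use order: x, u, v, w
typing: ✓ — Str → Int
across the five disciplines: ordered ✓ · linear ✓ · affine ✓ · relevant ✓ · unrestricted ✓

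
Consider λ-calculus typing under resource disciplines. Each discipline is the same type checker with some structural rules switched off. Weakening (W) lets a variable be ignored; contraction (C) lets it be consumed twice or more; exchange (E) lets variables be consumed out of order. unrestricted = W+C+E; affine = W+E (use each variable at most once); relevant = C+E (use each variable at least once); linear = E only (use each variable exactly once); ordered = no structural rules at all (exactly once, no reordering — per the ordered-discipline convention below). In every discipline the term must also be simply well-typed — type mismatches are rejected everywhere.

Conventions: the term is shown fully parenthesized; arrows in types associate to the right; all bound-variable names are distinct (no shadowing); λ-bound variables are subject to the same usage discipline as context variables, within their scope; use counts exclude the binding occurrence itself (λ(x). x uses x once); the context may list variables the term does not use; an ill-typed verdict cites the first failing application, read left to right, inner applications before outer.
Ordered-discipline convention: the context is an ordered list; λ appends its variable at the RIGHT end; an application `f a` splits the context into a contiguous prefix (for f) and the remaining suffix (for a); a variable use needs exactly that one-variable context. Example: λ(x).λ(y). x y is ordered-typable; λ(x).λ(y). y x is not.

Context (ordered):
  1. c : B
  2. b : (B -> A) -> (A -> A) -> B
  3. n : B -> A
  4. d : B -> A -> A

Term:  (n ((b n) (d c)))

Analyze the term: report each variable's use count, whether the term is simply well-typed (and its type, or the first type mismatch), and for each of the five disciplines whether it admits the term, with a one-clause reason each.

variable uses: c=1; b=1; n=2; d=1
left-to-right use order: n, b, n, d, c
typing: the term checks, with type A
ordered: ✗ — needs contraction — n ×2
linear: ✗ — needs contraction — n ×2
affine: ✗ — needs contraction — n ×2
relevant: ✓ — c, b, n, d: all used, weakening unneeded
unrestricted: ✓ — typability at A is all that's needed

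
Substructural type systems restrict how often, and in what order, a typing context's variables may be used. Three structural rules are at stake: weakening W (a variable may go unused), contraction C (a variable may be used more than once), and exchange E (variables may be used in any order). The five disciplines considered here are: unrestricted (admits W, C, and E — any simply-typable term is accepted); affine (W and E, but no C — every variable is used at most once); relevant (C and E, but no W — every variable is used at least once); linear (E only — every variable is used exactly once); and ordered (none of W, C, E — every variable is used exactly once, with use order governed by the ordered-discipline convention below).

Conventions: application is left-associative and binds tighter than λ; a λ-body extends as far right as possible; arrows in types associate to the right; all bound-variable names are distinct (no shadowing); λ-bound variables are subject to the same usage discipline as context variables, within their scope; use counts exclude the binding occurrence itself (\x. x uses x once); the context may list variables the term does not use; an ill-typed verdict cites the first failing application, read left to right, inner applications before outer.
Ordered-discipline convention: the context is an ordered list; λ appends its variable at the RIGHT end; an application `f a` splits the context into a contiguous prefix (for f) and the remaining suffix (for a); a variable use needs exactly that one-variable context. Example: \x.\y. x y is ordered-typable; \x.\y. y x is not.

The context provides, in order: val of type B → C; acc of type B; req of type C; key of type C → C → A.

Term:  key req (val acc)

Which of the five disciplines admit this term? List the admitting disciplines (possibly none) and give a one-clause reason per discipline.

admitted in: linear, affine, relevant, unrestricted
variable uses: val ×1; acc ×1; req ×1; key ×1
use order (left to right): key, req, val, acc
typing: ✓ — A
ordered: ✗, needs exchange: uses follow key, req, val, acc
linear: ✓, single use per variable (val, acc, req, key)
affine: ✓, val, acc, req, key: no repeats, contraction unneeded
relevant: ✓, every one of val, acc, req, key appears
unrestricted: ✓, typability at A is all that's needed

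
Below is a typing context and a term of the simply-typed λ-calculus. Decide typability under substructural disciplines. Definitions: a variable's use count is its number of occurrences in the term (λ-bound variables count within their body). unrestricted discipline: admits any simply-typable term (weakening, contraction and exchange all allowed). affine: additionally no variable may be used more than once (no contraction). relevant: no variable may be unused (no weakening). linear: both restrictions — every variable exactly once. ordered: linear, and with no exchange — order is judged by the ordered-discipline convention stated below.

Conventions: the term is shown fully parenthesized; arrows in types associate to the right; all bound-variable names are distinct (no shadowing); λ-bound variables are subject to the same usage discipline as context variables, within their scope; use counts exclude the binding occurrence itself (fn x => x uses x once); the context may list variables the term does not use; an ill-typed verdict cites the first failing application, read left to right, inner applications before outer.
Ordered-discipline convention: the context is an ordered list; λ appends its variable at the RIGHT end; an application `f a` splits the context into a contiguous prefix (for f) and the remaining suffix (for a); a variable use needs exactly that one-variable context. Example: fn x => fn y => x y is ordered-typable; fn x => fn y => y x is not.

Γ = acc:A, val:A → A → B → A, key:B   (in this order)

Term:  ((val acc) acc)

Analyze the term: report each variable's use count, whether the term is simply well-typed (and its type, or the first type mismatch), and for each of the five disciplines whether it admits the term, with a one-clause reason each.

counts: acc=2, val=1, key=0
order of uses: val, acc, acc
typing: ✓ — B → A
ordered ✗ (repeated use of acc ×2; needs weakening: key unused)
linear ✗ (repeated use of acc ×2; needs weakening: key unused)
affine ✗ (repeated use of acc ×2)
relevant ✗ (needs weakening: key unused)
unrestricted ✓ (typability at B → A is all that's needed)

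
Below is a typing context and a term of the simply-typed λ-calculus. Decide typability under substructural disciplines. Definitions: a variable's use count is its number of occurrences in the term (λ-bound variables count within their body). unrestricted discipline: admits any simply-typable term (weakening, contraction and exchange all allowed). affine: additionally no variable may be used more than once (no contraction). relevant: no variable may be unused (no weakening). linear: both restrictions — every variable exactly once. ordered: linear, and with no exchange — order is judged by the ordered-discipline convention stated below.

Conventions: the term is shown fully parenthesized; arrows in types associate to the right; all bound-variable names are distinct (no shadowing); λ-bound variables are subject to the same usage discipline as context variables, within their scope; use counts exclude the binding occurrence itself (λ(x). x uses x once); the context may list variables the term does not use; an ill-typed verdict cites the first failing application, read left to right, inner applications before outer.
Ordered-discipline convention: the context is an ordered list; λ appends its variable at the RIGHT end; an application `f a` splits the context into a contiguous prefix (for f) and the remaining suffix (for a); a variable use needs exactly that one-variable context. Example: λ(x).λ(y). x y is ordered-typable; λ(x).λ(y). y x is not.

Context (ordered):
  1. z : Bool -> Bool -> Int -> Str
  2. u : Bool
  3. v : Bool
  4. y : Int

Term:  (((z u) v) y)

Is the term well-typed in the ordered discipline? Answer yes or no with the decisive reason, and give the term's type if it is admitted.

yes — z, u, v, y once each; derivable with no W/C/E; term : Str
counts: z: 1×, u: 1×, v: 1×, y: 1×
left-to-right use order: z, u, v, y
typing: well-typed at Str
all disciplines: ordered ✓; linear ✓; affine ✓; relevant ✓; unrestricted ✓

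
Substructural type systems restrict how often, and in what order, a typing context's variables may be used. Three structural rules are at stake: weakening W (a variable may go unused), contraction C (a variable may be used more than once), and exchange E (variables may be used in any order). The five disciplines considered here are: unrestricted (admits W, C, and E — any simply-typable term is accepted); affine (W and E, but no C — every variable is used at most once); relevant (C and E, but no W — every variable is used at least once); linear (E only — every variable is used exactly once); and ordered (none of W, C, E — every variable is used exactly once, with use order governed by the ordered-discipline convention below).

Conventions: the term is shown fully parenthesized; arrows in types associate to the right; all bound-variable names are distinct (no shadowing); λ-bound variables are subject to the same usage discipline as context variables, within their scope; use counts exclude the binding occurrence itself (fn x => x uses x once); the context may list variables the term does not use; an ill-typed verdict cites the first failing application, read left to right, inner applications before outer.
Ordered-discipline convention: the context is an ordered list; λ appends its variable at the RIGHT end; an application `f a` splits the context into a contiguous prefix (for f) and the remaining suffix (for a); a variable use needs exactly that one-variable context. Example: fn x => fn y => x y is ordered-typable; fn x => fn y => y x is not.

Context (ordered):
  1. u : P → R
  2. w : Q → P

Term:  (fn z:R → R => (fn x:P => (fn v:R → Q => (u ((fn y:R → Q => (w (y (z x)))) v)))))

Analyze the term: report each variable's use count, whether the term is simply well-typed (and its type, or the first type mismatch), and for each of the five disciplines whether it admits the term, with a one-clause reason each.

variable uses: u: 1×, w: 1×, z (λ-bound): 1×, x (λ-bound): 1×, v (λ-bound): 1×, y (λ-bound): 1×
use order (left to right): u, w, y, z, x, v
typing: ill-typed: argument of type P where R is required
ordered ✗ (the type mismatch rejects it)
linear ✗ (not simply typable)
affine ✗ (fails simple typing)
relevant ✗ (a type mismatch blocks all five)
unrestricted ✗ (the type mismatch rejects it)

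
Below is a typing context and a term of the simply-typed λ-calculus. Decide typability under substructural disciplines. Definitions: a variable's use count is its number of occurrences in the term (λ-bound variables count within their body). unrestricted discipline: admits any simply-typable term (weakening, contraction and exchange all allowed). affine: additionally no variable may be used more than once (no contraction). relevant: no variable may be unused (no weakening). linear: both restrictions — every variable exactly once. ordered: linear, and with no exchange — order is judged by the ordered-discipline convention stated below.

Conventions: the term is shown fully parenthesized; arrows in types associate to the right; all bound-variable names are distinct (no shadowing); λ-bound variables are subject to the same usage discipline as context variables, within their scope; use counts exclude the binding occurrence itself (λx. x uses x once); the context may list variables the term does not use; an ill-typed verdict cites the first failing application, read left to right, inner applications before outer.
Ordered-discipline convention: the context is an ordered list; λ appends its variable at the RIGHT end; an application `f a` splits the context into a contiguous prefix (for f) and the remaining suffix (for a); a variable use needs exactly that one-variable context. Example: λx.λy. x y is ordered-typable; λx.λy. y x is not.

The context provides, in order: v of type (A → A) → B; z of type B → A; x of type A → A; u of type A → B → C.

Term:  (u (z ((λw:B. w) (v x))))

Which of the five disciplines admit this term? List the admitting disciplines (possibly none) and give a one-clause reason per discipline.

admitting disciplines: linear, affine, relevant, unrestricted
usage: v=1, z=1, x=1, u=1, w (λ-bound)=1
order of uses: u, z, w, v, x
typing: well-typed at B → C
ordered ✗ (needs exchange: uses follow u, z, w, v, x)
linear ✓ (exactly-once usage across v, z, x, u, w)
affine ✓ (no duplicate uses among v, z, x, u, w)
relevant ✓ (v, z, x, u, w: all used, weakening unneeded)
unrestricted ✓ (typability at B → C is all that's needed)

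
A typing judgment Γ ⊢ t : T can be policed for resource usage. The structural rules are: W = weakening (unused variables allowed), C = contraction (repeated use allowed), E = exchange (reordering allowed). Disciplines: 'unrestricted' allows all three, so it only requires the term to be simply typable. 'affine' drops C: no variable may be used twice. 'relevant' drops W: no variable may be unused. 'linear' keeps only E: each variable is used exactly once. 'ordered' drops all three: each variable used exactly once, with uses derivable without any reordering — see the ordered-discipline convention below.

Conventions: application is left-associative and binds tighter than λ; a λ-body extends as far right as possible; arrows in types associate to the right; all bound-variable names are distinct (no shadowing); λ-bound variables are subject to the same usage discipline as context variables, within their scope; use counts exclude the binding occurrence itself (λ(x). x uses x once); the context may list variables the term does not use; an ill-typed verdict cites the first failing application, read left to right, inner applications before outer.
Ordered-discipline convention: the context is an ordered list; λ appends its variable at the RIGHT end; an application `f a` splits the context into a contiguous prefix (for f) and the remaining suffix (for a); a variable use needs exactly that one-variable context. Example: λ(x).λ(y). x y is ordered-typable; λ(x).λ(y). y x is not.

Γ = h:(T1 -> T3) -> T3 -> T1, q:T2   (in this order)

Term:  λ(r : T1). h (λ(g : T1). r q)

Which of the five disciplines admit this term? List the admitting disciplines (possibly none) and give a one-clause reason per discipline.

admitting disciplines: none
variable uses: h: 1; q: 1; r [bound]: 1; g [bound]: 0
left-to-right use order: h, r, q
typing: ill-typed: can't apply a value of type T1
ordered: ✗ — the type mismatch rejects it
linear: ✗ — not simply typable
affine: ✗ — fails simple typing
relevant: ✗ — a type mismatch blocks all five
unrestricted: ✗ — the type mismatch rejects it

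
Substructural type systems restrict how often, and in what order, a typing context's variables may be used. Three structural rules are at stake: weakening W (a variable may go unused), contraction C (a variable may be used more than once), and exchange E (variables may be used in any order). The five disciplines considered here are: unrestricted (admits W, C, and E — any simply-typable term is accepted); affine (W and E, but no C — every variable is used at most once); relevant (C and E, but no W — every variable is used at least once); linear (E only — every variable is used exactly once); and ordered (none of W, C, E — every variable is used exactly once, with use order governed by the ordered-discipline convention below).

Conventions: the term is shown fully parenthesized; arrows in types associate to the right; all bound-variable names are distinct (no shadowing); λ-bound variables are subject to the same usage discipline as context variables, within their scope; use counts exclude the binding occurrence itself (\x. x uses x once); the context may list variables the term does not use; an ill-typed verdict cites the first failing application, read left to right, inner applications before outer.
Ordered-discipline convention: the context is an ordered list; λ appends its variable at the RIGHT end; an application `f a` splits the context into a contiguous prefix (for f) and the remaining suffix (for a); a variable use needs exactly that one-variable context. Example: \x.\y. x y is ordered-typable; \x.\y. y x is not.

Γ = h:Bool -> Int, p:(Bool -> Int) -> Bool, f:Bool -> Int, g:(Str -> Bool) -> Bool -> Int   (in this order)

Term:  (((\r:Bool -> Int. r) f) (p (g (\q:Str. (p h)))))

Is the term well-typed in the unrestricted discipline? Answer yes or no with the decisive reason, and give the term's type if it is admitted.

yes — typability at Int is all that's needed; term : Int
counts: h: 1; p: 2; f: 1; g: 1; r (bound): 1; q (bound): 0
use order (left to right): r, f, p, g, p, h
typing: the term checks, with type Int
summary: ordered ✗ · linear ✗ · affine ✗ · relevant ✗ · unrestricted ✓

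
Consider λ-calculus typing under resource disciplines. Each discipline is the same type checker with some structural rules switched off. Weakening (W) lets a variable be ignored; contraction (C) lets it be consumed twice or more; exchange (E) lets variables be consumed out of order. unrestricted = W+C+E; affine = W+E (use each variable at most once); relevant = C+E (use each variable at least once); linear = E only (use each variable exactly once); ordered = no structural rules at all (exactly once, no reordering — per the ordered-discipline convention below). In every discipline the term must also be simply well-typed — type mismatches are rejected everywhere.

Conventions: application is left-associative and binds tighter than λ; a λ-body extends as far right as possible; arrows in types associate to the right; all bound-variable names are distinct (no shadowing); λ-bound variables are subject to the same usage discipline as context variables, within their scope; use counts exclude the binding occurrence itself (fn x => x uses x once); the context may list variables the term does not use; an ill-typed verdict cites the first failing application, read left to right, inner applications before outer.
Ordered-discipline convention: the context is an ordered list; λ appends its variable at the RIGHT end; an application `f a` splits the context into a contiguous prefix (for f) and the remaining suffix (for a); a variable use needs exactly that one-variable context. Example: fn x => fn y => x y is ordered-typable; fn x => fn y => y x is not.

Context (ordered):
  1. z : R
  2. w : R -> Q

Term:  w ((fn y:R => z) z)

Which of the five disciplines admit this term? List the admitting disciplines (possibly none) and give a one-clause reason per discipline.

admitted in: unrestricted
counts: z=2; w=1; y (λ-bound)=0
left-to-right use order: w, z, z
typing: well-typed at Q
ordered: ✗ — uses contraction: z ×2; y left unused
linear: ✗ — uses contraction: z ×2; y left unused
affine: ✗ — uses contraction: z ×2
relevant: ✗ — y left unused
unrestricted: ✓ — simply typable at Q; W, C, E all held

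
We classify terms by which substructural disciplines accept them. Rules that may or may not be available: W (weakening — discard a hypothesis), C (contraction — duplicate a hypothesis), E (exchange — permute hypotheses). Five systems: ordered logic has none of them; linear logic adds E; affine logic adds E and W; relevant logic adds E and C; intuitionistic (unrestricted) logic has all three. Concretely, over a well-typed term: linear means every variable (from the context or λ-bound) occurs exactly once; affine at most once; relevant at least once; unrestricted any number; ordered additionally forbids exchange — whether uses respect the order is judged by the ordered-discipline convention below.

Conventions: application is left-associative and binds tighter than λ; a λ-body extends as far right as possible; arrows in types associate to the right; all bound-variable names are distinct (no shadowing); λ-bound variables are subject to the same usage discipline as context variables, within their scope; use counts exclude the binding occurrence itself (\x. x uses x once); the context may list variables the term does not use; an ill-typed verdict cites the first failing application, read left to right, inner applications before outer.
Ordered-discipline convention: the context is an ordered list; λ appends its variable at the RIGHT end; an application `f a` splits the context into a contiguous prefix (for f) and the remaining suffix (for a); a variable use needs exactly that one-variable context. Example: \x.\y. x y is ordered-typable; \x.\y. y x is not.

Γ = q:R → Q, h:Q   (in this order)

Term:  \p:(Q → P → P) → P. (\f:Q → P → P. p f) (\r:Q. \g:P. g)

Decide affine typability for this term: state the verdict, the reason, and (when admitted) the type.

yes — none of q, h, p, f, r, g used more than once; term : ((Q → P → P) → P) → P
variable uses: q ×0, h ×0, p (λ-bound) ×1, f (λ-bound) ×1, r (λ-bound) ×0, g (λ-bound) ×1
left-to-right use order: p, f, g
typing: well-typed — term : ((Q → P → P) → P) → P
across the five disciplines: ordered ✗ · linear ✗ · affine ✓ · relevant ✗ · unrestricted ✓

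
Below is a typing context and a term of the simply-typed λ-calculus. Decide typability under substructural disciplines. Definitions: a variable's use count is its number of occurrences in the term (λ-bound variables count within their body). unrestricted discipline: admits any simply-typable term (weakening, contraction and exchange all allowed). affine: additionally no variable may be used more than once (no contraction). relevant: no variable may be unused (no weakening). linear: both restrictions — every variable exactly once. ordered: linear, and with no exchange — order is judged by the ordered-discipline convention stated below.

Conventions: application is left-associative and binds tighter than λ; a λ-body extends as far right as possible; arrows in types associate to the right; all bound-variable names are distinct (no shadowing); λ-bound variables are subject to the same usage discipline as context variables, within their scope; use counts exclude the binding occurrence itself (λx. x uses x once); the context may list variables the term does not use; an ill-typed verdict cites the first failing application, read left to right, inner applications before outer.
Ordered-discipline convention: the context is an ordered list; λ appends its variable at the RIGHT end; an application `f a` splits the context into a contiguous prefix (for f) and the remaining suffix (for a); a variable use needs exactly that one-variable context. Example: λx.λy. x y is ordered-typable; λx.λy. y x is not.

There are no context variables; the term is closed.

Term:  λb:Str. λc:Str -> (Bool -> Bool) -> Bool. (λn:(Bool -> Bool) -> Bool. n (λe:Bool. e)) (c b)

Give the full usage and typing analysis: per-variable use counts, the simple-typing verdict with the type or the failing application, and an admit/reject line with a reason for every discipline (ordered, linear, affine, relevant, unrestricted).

variable uses: b [bound]=1, c [bound]=1, n [bound]=1, e [bound]=1
uses in reading order: n, e, c, b
typing: well-typed — term : Str -> (Str -> (Bool -> Bool) -> Bool) -> Bool
ordered ✗ (needs exchange: uses follow n, e, c, b)
linear ✓ (single use per variable (b, c, n, e))
affine ✓ (b, c, n, e: no repeats, contraction unneeded)
relevant ✓ (at least one use each (b, c, n, e))
unrestricted ✓ (typability at Str -> (Str -> (Bool -> Bool) -> Bool) -> Bool is all that's needed)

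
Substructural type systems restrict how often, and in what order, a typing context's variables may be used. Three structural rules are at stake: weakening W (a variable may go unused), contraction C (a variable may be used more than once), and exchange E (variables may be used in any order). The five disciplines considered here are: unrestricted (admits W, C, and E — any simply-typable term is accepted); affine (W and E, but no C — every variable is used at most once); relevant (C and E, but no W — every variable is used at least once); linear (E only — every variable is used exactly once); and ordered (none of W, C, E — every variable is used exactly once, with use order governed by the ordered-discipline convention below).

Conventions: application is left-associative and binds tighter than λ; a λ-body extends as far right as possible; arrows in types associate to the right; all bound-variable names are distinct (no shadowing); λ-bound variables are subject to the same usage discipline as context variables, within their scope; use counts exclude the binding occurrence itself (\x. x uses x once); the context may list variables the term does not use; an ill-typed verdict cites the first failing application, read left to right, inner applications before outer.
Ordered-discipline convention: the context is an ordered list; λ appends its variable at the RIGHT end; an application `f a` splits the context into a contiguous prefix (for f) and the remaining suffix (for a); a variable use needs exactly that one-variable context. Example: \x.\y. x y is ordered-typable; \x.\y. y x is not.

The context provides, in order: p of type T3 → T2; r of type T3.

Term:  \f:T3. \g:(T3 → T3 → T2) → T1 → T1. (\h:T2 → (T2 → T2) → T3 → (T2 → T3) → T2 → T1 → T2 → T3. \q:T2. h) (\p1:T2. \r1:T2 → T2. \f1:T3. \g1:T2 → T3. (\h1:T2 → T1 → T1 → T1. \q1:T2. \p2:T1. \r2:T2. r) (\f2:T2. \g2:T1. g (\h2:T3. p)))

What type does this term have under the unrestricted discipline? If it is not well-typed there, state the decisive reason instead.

term : T3 → ((T3 → T3 → T2) → T1 → T1) → T2 → T2 → (T2 → T2) → T3 → (T2 → T3) → T2 → T1 → T2 → T3
use counts: p: 1; r: 1; f (bound): 0; g (bound): 1; h (bound): 1; q (bound): 0; p1 (bound): 0; r1 (bound): 0; f1 (bound): 0; g1 (bound): 0; h1 (bound): 0; q1 (bound): 0; p2 (bound): 0; r2 (bound): 0; f2 (bound): 0; g2 (bound): 0; h2 (bound): 0
order of uses: h, r, g, p
typing: well-typed — term : T3 → ((T3 → T3 → T2) → T1 → T1) → T2 → T2 → (T2 → T2) → T3 → (T2 → T3) → T2 → T1 → T2 → T3
summary: ordered ✗ | linear ✗ | affine ✓ | relevant ✗ | unrestricted ✓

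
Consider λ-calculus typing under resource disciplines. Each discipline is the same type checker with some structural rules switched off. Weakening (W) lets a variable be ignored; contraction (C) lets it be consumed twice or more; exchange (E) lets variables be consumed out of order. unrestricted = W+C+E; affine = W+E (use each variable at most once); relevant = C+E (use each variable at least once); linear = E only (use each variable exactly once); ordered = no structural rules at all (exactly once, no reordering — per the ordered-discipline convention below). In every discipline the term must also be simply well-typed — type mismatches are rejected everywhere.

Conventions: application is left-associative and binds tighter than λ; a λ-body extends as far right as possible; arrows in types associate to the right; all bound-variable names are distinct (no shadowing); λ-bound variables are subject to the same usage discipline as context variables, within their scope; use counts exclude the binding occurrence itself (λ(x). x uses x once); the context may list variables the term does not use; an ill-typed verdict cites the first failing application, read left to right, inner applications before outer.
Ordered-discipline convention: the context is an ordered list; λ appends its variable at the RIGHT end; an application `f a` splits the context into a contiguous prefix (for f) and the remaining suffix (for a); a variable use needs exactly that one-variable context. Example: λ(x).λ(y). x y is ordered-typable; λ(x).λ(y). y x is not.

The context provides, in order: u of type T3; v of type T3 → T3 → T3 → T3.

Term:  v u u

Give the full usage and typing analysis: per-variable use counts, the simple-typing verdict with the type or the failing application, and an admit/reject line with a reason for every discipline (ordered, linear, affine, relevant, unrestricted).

counts: u: 2×, v: 1×
order of uses: v, u, u
typing: well-typed at T3 → T3
ordered: ✗, needs contraction — u ×2
linear: ✗, needs contraction — u ×2
affine: ✗, needs contraction — u ×2
relevant: ✓, u, v: all used, weakening unneeded
unrestricted: ✓, typability at T3 → T3 is all that's needed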